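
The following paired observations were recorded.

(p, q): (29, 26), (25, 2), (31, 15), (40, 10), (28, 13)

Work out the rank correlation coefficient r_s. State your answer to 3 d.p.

0.300

Rank p: 3, 1, 4, 5, 2
Rank q: 5, 1, 4, 2, 3
d = rank(p) − rank(q): -2, 0, 0, 3, -1; Σd² = 14
ρ = 1 − 6Σd² / [n(n²−1)] = 1 − 6×14 / (5×24) = 1 − 84/120 ≈ 0.300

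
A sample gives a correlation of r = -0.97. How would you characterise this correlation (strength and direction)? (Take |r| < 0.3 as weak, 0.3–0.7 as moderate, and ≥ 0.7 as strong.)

r = -0.97 < 0 so the relationship is negative.
|r| = 0.97, which falls in the strong range.

strong negative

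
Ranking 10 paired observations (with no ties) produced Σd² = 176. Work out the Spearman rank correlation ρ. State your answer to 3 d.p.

ρ = 1 − 6Σd² / [n(n²−1)] = 1 − 6×176 / (10×99)
  = 1 − 1056/990 = 1 − 1.0667 ≈ -0.067

-0.067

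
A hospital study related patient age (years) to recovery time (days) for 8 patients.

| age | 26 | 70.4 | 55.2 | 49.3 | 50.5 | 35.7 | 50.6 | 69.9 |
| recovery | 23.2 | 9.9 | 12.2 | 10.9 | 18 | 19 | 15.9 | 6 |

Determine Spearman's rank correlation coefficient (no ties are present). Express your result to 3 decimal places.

-0.833

Rank age: 1, 8, 6, 3, 4, 2, 5, 7
Rank recovery: 8, 2, 4, 3, 6, 7, 5, 1
d = rank(age) − rank(recovery): -7, 6, 2, 0, -2, -5, 0, 6; Σd² = 154
ρ = 1 − 6Σd² / [n(n²−1)] = 1 − 6×154 / (8×63) = 1 − 924/504 ≈ -0.833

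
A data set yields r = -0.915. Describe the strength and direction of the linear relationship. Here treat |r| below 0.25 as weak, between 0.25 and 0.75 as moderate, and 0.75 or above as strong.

r = -0.915 < 0 so the relationship is negative.
|r| = 0.915, which falls in the strong range.

strong negative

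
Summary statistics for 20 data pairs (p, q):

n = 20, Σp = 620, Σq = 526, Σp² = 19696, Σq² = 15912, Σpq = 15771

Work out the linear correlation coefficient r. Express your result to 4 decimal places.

r = (nΣpq − ΣpΣq) / √[(nΣp² − (Σp)²)(nΣq² − (Σq)²)]
Numerator: 20×15771 − 620×526 = -10700
Denominator: √[(393920 − 384400)(318240 − 276676)] = √[9520 × 41564] = 19891.9401
r = -10700 / 19891.9401 ≈ -0.5379

-0.5379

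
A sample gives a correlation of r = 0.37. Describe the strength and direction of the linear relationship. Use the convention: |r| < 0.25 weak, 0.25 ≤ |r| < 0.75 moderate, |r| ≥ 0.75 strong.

r = 0.37 > 0 so the relationship is positive.
|r| = 0.37, which falls in the moderate range.

moderate positive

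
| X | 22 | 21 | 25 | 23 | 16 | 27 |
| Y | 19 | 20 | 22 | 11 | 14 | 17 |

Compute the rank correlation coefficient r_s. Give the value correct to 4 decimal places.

0.1429

Rank X: 3, 2, 5, 4, 1, 6
Rank Y: 4, 5, 6, 1, 2, 3
d = rank(X) − rank(Y): -1, -3, -1, 3, -1, 3; Σd² = 30
ρ = 1 − 6Σd² / [n(n²−1)] = 1 − 6×30 / (6×35) = 1 − 180/210 ≈ 0.1429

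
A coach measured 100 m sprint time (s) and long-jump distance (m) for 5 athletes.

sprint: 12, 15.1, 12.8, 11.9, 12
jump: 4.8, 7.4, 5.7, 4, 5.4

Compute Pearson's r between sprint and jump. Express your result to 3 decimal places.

n = 5, Σx = 63.8, Σy = 27.3, Σx² = 821.46, Σy² = 155.45, Σxy = 354.7
nΣxy − ΣxΣy = 1773.5 − 1741.74 = 31.76
nΣx² − (Σx)² = 4107.3 − 4070.44 = 36.86; nΣy² − (Σy)² = 777.25 − 745.29 = 31.96
r = 31.76 / √(36.86 × 31.96) = 31.76 / 34.3227 ≈ 0.925

0.925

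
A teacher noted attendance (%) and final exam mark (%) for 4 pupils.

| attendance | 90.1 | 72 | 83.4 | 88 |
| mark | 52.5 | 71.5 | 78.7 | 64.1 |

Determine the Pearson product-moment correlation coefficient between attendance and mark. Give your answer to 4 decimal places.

n = 4, Σx = 333.5, Σy = 266.8, Σx² = 28001.57, Σy² = 18171, Σxy = 22082.63
nΣxy − ΣxΣy = 88330.52 − 88977.8 = -647.28
nΣx² − (Σx)² = 112006.28 − 111222.25 = 784.03; nΣy² − (Σy)² = 72684 − 71182.24 = 1501.76
r = -647.28 / √(784.03 × 1501.76) = -647.28 / 1085.0921 ≈ -0.5965

-0.5965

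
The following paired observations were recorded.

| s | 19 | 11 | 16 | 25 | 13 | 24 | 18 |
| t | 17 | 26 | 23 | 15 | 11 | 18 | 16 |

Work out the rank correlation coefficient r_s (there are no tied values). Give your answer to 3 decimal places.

-0.321

Rank s: 5, 1, 3, 7, 2, 6, 4
Rank t: 4, 7, 6, 2, 1, 5, 3
d = rank(s) − rank(t): 1, -6, -3, 5, 1, 1, 1; Σd² = 74
ρ = 1 − 6Σd² / [n(n²−1)] = 1 − 6×74 / (7×48) = 1 − 444/336 ≈ -0.321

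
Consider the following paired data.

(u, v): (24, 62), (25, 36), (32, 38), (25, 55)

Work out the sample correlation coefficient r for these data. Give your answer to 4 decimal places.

-0.5828

n = 4, Σu = 106, Σv = 191, Σu² = 2850, Σv² = 9609, Σuv = 4979
nΣuv − ΣuΣv = 19916 − 20246 = -330
nΣu² − (Σu)² = 11400 − 11236 = 164; nΣv² − (Σv)² = 38436 − 36481 = 1955
r = -330 / √(164 × 1955) = -330 / 566.2332 ≈ -0.5828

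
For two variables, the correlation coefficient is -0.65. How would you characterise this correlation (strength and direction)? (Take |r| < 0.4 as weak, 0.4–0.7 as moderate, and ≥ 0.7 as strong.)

r = -0.65 < 0 so the relationship is negative.
|r| = 0.65, which falls in the moderate range.

moderate negative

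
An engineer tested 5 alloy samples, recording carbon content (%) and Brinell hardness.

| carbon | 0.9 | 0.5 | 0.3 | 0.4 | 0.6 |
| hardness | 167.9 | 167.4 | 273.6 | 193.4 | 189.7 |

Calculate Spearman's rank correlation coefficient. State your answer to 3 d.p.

-0.700

Rank carbon: 5, 3, 1, 2, 4
Rank hardness: 2, 1, 5, 4, 3
d = rank(carbon) − rank(hardness): 3, 2, -4, -2, 1; Σd² = 34
ρ = 1 − 6Σd² / [n(n²−1)] = 1 − 6×34 / (5×24) = 1 − 204/120 ≈ -0.700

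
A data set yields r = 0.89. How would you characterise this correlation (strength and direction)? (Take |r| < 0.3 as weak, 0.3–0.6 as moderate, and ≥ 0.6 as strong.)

r = 0.89 > 0 so the relationship is positive.
|r| = 0.89, which falls in the strong range.

strong positive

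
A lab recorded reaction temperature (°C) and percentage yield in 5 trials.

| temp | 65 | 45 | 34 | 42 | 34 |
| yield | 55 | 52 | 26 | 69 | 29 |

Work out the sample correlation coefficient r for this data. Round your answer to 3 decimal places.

n = 5, Σx = 220, Σy = 231, Σx² = 10326, Σy² = 12007, Σxy = 10683
nΣxy − ΣxΣy = 53415 − 50820 = 2595
nΣx² − (Σx)² = 51630 − 48400 = 3230; nΣy² − (Σy)² = 60035 − 53361 = 6674
r = 2595 / √(3230 × 6674) = 2595 / 4642.9538 ≈ 0.559

0.559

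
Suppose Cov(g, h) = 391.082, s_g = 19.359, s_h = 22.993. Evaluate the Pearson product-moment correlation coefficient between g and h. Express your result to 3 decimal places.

0.879

r = Cov(g,h) / (s_g · s_h) = 391.082 / (19.359 × 22.993)
  = 391.082 / 445.1215 ≈ 0.879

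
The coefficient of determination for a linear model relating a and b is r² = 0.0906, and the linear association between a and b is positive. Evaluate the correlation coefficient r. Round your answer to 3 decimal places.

|r| = √0.0906 = 0.301
The association is positive, so r = 0.301.

0.301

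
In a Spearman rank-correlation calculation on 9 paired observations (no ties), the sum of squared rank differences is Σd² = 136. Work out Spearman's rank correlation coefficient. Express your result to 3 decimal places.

ρ = 1 − 6Σd² / [n(n²−1)] = 1 − 6×136 / (9×80)
  = 1 − 816/720 = 1 − 1.1333 ≈ -0.133

-0.133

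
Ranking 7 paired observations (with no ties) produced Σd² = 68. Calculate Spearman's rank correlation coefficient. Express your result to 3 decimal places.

ρ = 1 − 6Σd² / [n(n²−1)] = 1 − 6×68 / (7×48)
  = 1 − 408/336 = 1 − 1.2143 ≈ -0.214

-0.214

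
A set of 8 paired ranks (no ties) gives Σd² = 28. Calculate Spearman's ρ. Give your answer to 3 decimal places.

ρ = 1 − 6Σd² / [n(n²−1)] = 1 − 6×28 / (8×63)
  = 1 − 168/504 = 1 − 0.3333 ≈ 0.667

0.667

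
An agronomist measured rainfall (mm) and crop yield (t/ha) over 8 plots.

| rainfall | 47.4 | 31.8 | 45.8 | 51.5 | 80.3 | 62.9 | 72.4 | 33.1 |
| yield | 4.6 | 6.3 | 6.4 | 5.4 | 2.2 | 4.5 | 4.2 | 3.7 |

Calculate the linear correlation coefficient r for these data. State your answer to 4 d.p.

-0.6264

n = 8, Σx = 425.2, Σy = 37.3, Σx² = 24749.76, Σy² = 187.39, Σxy = 1875.86
nΣxy − ΣxΣy = 15006.88 − 15859.96 = -853.08
nΣx² − (Σx)² = 197998.08 − 180795.04 = 17203.04; nΣy² − (Σy)² = 1499.12 − 1391.29 = 107.83
r = -853.08 / √(17203.04 × 107.83) = -853.08 / 1361.9852 ≈ -0.6264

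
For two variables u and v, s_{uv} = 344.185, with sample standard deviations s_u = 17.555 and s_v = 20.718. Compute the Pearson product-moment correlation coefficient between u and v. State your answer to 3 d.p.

r = Cov(u,v) / (s_u · s_v) = 344.185 / (17.555 × 20.718)
  = 344.185 / 363.7045 ≈ 0.946

0.946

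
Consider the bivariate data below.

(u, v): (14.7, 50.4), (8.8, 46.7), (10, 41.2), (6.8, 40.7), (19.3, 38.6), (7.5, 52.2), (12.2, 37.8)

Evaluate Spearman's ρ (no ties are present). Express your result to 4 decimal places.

Rank u: 6, 3, 4, 1, 7, 2, 5
Rank v: 6, 5, 4, 3, 2, 7, 1
d = rank(u) − rank(v): 0, -2, 0, -2, 5, -5, 4; Σd² = 74
ρ = 1 − 6Σd² / [n(n²−1)] = 1 − 6×74 / (7×48) = 1 − 444/336 ≈ -0.3214

-0.3214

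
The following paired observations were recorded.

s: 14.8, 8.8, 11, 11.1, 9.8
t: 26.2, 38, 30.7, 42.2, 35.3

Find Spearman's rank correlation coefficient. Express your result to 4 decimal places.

Rank s: 5, 1, 3, 4, 2
Rank t: 1, 4, 2, 5, 3
d = rank(s) − rank(t): 4, -3, 1, -1, -1; Σd² = 28
ρ = 1 − 6Σd² / [n(n²−1)] = 1 − 6×28 / (5×24) = 1 − 168/120 ≈ -0.4000

-0.4000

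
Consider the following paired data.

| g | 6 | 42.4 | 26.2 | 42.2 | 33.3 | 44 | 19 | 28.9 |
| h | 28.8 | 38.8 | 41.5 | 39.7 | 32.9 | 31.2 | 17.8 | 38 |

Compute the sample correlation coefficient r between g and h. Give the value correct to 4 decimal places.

n = 8, Σg = 242, Σh = 268.7, Σg² = 8542.14, Σh² = 9449.91, Σgh = 8485.33
nΣgh − ΣgΣh = 67882.64 − 65025.4 = 2857.24
nΣg² − (Σg)² = 68337.12 − 58564 = 9773.12; nΣh² − (Σh)² = 75599.28 − 72199.69 = 3399.59
r = 2857.24 / √(9773.12 × 3399.59) = 2857.24 / 5764.0785 ≈ 0.4957

0.4957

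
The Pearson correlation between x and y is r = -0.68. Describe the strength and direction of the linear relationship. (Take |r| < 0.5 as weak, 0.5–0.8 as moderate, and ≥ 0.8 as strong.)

moderate negative

r = -0.68 < 0 so the relationship is negative.
|r| = 0.68, which falls in the moderate range.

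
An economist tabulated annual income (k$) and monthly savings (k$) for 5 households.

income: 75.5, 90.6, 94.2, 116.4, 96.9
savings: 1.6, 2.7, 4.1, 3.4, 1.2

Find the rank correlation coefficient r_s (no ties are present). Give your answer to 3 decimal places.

0.200

Rank income: 1, 2, 3, 5, 4
Rank savings: 2, 3, 5, 4, 1
d = rank(income) − rank(savings): -1, -1, -2, 1, 3; Σd² = 16
ρ = 1 − 6Σd² / [n(n²−1)] = 1 − 6×16 / (5×24) = 1 − 96/120 ≈ 0.200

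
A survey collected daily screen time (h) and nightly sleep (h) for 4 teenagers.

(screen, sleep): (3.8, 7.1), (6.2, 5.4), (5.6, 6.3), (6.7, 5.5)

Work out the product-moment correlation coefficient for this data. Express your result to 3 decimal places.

n = 4, Σx = 22.3, Σy = 24.3, Σx² = 129.13, Σy² = 149.51, Σxy = 132.59
nΣxy − ΣxΣy = 530.36 − 541.89 = -11.53
nΣx² − (Σx)² = 516.52 − 497.29 = 19.23; nΣy² − (Σy)² = 598.04 − 590.49 = 7.55
r = -11.53 / √(19.23 × 7.55) = -11.53 / 12.0493 ≈ -0.957

-0.957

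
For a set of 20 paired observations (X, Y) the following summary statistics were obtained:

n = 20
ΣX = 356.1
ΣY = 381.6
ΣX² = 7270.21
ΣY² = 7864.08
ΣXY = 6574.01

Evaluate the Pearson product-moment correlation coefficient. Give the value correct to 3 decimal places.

-0.299

r = (nΣXY − ΣXΣY) / √[(nΣX² − (ΣX)²)(nΣY² − (ΣY)²)]
Numerator: 20×6574.01 − 356.1×381.6 = -4407.56
Denominator: √[(145404.2 − 126807.21)(157281.6 − 145618.56)] = √[18596.99 × 11663.04] = 14727.4383
r = -4407.56 / 14727.4383 ≈ -0.299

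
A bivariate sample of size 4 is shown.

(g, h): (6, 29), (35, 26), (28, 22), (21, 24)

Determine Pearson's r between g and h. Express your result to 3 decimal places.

-0.617

n = 4, Σg = 90, Σh = 101, Σg² = 2486, Σh² = 2577, Σgh = 2204
nΣgh − ΣgΣh = 8816 − 9090 = -274
nΣg² − (Σg)² = 9944 − 8100 = 1844; nΣh² − (Σh)² = 10308 − 10201 = 107
r = -274 / √(1844 × 107) = -274 / 444.1937 ≈ -0.617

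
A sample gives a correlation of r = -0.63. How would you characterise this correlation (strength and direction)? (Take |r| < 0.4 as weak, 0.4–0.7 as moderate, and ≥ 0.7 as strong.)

r = -0.63 < 0 so the relationship is negative.
|r| = 0.63, which falls in the moderate range.

moderate negative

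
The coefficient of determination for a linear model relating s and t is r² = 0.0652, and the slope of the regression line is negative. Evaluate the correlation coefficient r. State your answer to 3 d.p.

|r| = √0.0652 = 0.255
The association is negative, so r = −0.255.

-0.255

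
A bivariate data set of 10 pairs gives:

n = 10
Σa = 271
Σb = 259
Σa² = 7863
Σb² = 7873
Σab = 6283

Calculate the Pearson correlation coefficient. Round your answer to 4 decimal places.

r = (nΣab − ΣaΣb) / √[(nΣa² − (Σa)²)(nΣb² − (Σb)²)]
Numerator: 10×6283 − 271×259 = -7359
Denominator: √[(78630 − 73441)(78730 − 67081)] = √[5189 × 11649] = 7774.7451
r = -7359 / 7774.7451 ≈ -0.9465

-0.9465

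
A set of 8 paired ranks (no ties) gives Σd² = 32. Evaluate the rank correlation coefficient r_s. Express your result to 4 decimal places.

0.6190

ρ = 1 − 6Σd² / [n(n²−1)] = 1 − 6×32 / (8×63)
  = 1 − 192/504 = 1 − 0.38095 ≈ 0.6190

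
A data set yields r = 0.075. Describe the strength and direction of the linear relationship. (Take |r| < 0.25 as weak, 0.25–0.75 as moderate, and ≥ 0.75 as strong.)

weak positive

r = 0.075 > 0 so the relationship is positive.
|r| = 0.075, which falls in the weak range.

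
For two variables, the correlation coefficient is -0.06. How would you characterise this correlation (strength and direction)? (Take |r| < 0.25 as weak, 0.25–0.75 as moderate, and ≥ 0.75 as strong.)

weak negative

r = -0.06 < 0 so the relationship is negative.
|r| = 0.06, which falls in the weak range.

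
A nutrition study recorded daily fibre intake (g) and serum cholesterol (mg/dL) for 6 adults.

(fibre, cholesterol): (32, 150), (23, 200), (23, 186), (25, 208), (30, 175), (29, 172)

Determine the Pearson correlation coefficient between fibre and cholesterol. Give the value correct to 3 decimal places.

-0.847

n = 6, Σx = 162, Σy = 1091, Σx² = 4448, Σy² = 200569, Σxy = 29116
nΣxy − ΣxΣy = 174696 − 176742 = -2046
nΣx² − (Σx)² = 26688 − 26244 = 444; nΣy² − (Σy)² = 1203414 − 1190281 = 13133
r = -2046 / √(444 × 13133) = -2046 / 2414.7571 ≈ -0.847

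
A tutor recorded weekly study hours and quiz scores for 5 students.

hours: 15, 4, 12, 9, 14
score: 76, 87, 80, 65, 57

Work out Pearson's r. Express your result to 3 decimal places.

-0.522

n = 5, Σx = 54, Σy = 365, Σx² = 662, Σy² = 27219, Σxy = 3831
nΣxy − ΣxΣy = 19155 − 19710 = -555
nΣx² − (Σx)² = 3310 − 2916 = 394; nΣy² − (Σy)² = 136095 − 133225 = 2870
r = -555 / √(394 × 2870) = -555 / 1063.3814 ≈ -0.522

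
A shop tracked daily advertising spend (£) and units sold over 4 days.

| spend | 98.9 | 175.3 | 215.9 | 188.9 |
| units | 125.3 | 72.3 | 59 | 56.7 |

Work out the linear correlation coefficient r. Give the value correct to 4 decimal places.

-0.9675

n = 4, Σx = 679, Σy = 313.3, Σx² = 122807.32, Σy² = 27623.27, Σxy = 48515.09
nΣxy − ΣxΣy = 194060.36 − 212730.7 = -18670.34
nΣx² − (Σx)² = 491229.28 − 461041 = 30188.28; nΣy² − (Σy)² = 110493.08 − 98156.89 = 12336.19
r = -18670.34 / √(30188.28 × 12336.19) = -18670.34 / 19297.8848 ≈ -0.9675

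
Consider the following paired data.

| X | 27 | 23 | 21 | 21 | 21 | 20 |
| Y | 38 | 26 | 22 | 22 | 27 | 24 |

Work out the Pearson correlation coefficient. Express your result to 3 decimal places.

n = 6, ΣX = 133, ΣY = 159, ΣX² = 2981, ΣY² = 4393, ΣXY = 3595
nΣXY − ΣXΣY = 21570 − 21147 = 423
nΣX² − (ΣX)² = 17886 − 17689 = 197; nΣY² − (ΣY)² = 26358 − 25281 = 1077
r = 423 / √(197 × 1077) = 423 / 460.6181 ≈ 0.918

0.918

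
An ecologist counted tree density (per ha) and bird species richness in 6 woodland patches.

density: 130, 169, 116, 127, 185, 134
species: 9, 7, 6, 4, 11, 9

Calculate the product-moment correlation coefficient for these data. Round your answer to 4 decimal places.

n = 6, Σx = 861, Σy = 46, Σx² = 127227, Σy² = 384, Σxy = 6798
nΣxy − ΣxΣy = 40788 − 39606 = 1182
nΣx² − (Σx)² = 763362 − 741321 = 22041; nΣy² − (Σy)² = 2304 − 2116 = 188
r = 1182 / √(22041 × 188) = 1182 / 2035.6100 ≈ 0.5807

0.5807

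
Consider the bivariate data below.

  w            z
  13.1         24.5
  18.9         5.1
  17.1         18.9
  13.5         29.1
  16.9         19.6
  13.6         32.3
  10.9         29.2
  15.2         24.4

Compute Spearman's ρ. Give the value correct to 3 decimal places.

Rank w: 2, 8, 7, 3, 6, 4, 1, 5
Rank z: 5, 1, 2, 6, 3, 8, 7, 4
d = rank(w) − rank(z): -3, 7, 5, -3, 3, -4, -6, 1; Σd² = 154
ρ = 1 − 6Σd² / [n(n²−1)] = 1 − 6×154 / (8×63) = 1 − 924/504 ≈ -0.833

-0.833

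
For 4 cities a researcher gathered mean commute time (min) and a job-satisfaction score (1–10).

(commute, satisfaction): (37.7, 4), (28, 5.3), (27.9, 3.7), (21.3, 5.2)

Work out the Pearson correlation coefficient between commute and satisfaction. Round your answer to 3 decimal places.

n = 4, Σx = 114.9, Σy = 18.2, Σx² = 3437.39, Σy² = 84.82, Σxy = 513.19
nΣxy − ΣxΣy = 2052.76 − 2091.18 = -38.42
nΣx² − (Σx)² = 13749.56 − 13202.01 = 547.55; nΣy² − (Σy)² = 339.28 − 331.24 = 8.04
r = -38.42 / √(547.55 × 8.04) = -38.42 / 66.3498 ≈ -0.579

-0.579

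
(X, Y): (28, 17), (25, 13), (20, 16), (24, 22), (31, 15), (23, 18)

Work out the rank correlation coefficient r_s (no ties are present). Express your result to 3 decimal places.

-0.371

Rank X: 5, 4, 1, 3, 6, 2
Rank Y: 4, 1, 3, 6, 2, 5
d = rank(X) − rank(Y): 1, 3, -2, -3, 4, -3; Σd² = 48
ρ = 1 − 6Σd² / [n(n²−1)] = 1 − 6×48 / (6×35) = 1 − 288/210 ≈ -0.371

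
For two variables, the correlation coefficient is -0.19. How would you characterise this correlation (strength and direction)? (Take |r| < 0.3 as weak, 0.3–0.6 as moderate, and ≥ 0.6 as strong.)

r = -0.19 < 0 so the relationship is negative.
|r| = 0.19, which falls in the weak range.

weak negative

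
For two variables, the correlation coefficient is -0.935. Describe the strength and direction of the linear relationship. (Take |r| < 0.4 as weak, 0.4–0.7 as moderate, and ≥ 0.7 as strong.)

strong negative

r = -0.935 < 0 so the relationship is negative.
|r| = 0.935, which falls in the strong range.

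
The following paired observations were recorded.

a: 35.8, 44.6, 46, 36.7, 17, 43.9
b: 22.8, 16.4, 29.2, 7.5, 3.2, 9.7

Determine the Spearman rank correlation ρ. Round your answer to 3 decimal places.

Rank a: 2, 5, 6, 3, 1, 4
Rank b: 5, 4, 6, 2, 1, 3
d = rank(a) − rank(b): -3, 1, 0, 1, 0, 1; Σd² = 12
ρ = 1 − 6Σd² / [n(n²−1)] = 1 − 6×12 / (6×35) = 1 − 72/210 ≈ 0.657

0.657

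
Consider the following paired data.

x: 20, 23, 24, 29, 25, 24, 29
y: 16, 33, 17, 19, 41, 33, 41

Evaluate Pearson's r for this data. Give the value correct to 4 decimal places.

0.3384

n = 7, Σx = 174, Σy = 200, Σx² = 4388, Σy² = 6446, Σxy = 5044
nΣxy − ΣxΣy = 35308 − 34800 = 508
nΣx² − (Σx)² = 30716 − 30276 = 440; nΣy² − (Σy)² = 45122 − 40000 = 5122
r = 508 / √(440 × 5122) = 508 / 1501.2262 ≈ 0.3384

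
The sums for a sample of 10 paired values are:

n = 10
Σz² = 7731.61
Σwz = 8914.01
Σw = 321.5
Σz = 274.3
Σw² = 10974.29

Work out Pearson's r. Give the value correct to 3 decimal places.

0.262

r = (nΣwz − ΣwΣz) / √[(nΣw² − (Σw)²)(nΣz² − (Σz)²)]
Numerator: 10×8914.01 − 321.5×274.3 = 952.65
Denominator: √[(109742.9 − 103362.25)(77316.1 − 75240.49)] = √[6380.65 × 2075.61] = 3639.1951
r = 952.65 / 3639.1951 ≈ 0.262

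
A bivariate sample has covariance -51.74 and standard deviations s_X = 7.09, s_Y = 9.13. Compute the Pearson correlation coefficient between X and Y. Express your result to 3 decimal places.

r = Cov(X,Y) / (s_X · s_Y) = -51.74 / (7.09 × 9.13)
  = -51.74 / 64.7317 ≈ -0.799

-0.799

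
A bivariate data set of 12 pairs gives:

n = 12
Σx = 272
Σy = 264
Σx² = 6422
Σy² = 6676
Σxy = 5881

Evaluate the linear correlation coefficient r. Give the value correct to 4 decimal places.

r = (nΣxy − ΣxΣy) / √[(nΣx² − (Σx)²)(nΣy² − (Σy)²)]
Numerator: 12×5881 − 272×264 = -1236
Denominator: √[(77064 − 73984)(80112 − 69696)] = √[3080 × 10416] = 5664.0339
r = -1236 / 5664.0339 ≈ -0.2182

-0.2182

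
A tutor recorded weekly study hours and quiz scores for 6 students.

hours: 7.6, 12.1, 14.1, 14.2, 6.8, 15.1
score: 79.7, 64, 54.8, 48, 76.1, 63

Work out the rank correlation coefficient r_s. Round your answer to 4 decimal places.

Rank hours: 2, 3, 4, 5, 1, 6
Rank score: 6, 4, 2, 1, 5, 3
d = rank(hours) − rank(score): -4, -1, 2, 4, -4, 3; Σd² = 62
ρ = 1 − 6Σd² / [n(n²−1)] = 1 − 6×62 / (6×35) = 1 − 372/210 ≈ -0.7714

-0.7714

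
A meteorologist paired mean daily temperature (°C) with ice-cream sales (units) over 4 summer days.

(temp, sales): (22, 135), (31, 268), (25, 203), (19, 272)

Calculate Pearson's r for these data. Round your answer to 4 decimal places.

n = 4, Σx = 97, Σy = 878, Σx² = 2431, Σy² = 205242, Σxy = 21521
nΣxy − ΣxΣy = 86084 − 85166 = 918
nΣx² − (Σx)² = 9724 − 9409 = 315; nΣy² − (Σy)² = 820968 − 770884 = 50084
r = 918 / √(315 × 50084) = 918 / 3971.9592 ≈ 0.2311

0.2311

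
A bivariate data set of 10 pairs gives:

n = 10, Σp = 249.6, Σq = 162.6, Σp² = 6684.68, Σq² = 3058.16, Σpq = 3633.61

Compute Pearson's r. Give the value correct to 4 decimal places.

-0.9790

r = (nΣpq − ΣpΣq) / √[(nΣp² − (Σp)²)(nΣq² − (Σq)²)]
Numerator: 10×3633.61 − 249.6×162.6 = -4248.86
Denominator: √[(66846.8 − 62300.16)(30581.6 − 26438.76)] = √[4546.64 × 4142.84] = 4340.0463
r = -4248.86 / 4340.0463 ≈ -0.9790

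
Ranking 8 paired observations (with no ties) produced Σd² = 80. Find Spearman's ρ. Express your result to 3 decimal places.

0.048

ρ = 1 − 6Σd² / [n(n²−1)] = 1 − 6×80 / (8×63)
  = 1 − 480/504 = 1 − 0.9524 ≈ 0.048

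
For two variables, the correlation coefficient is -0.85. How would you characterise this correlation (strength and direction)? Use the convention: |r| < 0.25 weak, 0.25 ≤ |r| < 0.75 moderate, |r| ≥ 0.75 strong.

strong negative

r = -0.85 < 0 so the relationship is negative.
|r| = 0.85, which falls in the strong range.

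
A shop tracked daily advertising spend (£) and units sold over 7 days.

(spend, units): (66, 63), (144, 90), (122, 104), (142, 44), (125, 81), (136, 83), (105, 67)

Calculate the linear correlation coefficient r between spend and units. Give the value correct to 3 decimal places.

n = 7, Σx = 840, Σy = 532, Σx² = 105286, Σy² = 42760, Σxy = 64502
nΣxy − ΣxΣy = 451514 − 446880 = 4634
nΣx² − (Σx)² = 737002 − 705600 = 31402; nΣy² − (Σy)² = 299320 − 283024 = 16296
r = 4634 / √(31402 × 16296) = 4634 / 22621.3835 ≈ 0.205

0.205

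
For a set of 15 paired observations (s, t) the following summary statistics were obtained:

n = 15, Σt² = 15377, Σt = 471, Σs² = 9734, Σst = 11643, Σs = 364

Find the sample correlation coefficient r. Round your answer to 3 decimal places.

0.293

r = (nΣst − ΣsΣt) / √[(nΣs² − (Σs)²)(nΣt² − (Σt)²)]
Numerator: 15×11643 − 364×471 = 3201
Denominator: √[(146010 − 132496)(230655 − 221841)] = √[13514 × 8814] = 10913.8626
r = 3201 / 10913.8626 ≈ 0.293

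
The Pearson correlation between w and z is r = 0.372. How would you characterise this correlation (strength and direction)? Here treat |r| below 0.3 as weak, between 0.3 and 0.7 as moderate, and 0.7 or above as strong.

r = 0.372 > 0 so the relationship is positive.
|r| = 0.372, which falls in the moderate range.

moderate positive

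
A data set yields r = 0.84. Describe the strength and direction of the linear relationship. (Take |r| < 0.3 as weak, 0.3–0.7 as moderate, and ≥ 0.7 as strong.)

r = 0.84 > 0 so the relationship is positive.
|r| = 0.84, which falls in the strong range.

strong positive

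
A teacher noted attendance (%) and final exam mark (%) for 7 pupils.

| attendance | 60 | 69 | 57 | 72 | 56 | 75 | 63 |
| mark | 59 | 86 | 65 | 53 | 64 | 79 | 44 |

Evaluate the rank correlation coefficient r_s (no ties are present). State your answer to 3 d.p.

0.143

Rank attendance: 3, 5, 2, 6, 1, 7, 4
Rank mark: 3, 7, 5, 2, 4, 6, 1
d = rank(attendance) − rank(mark): 0, -2, -3, 4, -3, 1, 3; Σd² = 48
ρ = 1 − 6Σd² / [n(n²−1)] = 1 − 6×48 / (7×48) = 1 − 288/336 ≈ 0.143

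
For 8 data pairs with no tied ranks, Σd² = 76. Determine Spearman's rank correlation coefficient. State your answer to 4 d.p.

ρ = 1 − 6Σd² / [n(n²−1)] = 1 − 6×76 / (8×63)
  = 1 − 456/504 = 1 − 0.90476 ≈ 0.0952

0.0952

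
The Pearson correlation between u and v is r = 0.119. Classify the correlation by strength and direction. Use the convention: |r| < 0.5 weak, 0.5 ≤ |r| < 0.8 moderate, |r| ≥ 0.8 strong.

r = 0.119 > 0 so the relationship is positive.
|r| = 0.119, which falls in the weak range.

weak positive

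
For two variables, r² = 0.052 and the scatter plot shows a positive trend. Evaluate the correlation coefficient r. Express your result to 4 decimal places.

|r| = √0.052 = 0.2280
The association is positive, so r = 0.2280.

0.2280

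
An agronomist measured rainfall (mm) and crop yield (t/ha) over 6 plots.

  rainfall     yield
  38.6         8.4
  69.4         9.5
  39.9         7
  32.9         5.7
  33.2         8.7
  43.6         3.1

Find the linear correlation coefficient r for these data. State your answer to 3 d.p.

0.336

n = 6, Σx = 257.6, Σy = 42.4, Σx² = 11983.94, Σy² = 327.6, Σxy = 1874.37
nΣxy − ΣxΣy = 11246.22 − 10922.24 = 323.98
nΣx² − (Σx)² = 71903.64 − 66357.76 = 5545.88; nΣy² − (Σy)² = 1965.6 − 1797.76 = 167.84
r = 323.98 / √(5545.88 × 167.84) = 323.98 / 964.7904 ≈ 0.336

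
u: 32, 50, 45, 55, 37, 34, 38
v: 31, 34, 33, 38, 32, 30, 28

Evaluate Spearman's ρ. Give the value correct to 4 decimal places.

0.7500

Rank u: 1, 6, 5, 7, 3, 2, 4
Rank v: 3, 6, 5, 7, 4, 2, 1
d = rank(u) − rank(v): -2, 0, 0, 0, -1, 0, 3; Σd² = 14
ρ = 1 − 6Σd² / [n(n²−1)] = 1 − 6×14 / (7×48) = 1 − 84/336 ≈ 0.7500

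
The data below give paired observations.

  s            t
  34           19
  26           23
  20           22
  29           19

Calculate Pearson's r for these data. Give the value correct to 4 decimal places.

n = 4, Σs = 109, Σt = 83, Σs² = 3073, Σt² = 1735, Σst = 2235
nΣst − ΣsΣt = 8940 − 9047 = -107
nΣs² − (Σs)² = 12292 − 11881 = 411; nΣt² − (Σt)² = 6940 − 6889 = 51
r = -107 / √(411 × 51) = -107 / 144.7791 ≈ -0.7391

-0.7391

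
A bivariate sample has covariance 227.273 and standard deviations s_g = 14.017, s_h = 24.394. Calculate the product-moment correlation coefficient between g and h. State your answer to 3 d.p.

r = Cov(g,h) / (s_g · s_h) = 227.273 / (14.017 × 24.394)
  = 227.273 / 341.9307 ≈ 0.665

0.665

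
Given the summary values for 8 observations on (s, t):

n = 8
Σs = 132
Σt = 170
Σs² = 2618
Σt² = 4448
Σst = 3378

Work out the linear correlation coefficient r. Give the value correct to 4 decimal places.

r = (nΣst − ΣsΣt) / √[(nΣs² − (Σs)²)(nΣt² − (Σt)²)]
Numerator: 8×3378 − 132×170 = 4584
Denominator: √[(20944 − 17424)(35584 − 28900)] = √[3520 × 6684] = 4850.5340
r = 4584 / 4850.5340 ≈ 0.9451

0.9451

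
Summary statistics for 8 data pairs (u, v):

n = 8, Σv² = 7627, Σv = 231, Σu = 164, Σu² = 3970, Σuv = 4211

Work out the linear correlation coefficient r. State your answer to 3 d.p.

-0.688

r = (nΣuv − ΣuΣv) / √[(nΣu² − (Σu)²)(nΣv² − (Σv)²)]
Numerator: 8×4211 − 164×231 = -4196
Denominator: √[(31760 − 26896)(61016 − 53361)] = √[4864 × 7655] = 6101.9603
r = -4196 / 6101.9603 ≈ -0.688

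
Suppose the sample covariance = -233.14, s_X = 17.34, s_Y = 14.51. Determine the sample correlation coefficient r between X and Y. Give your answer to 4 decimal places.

-0.9266

r = Cov(X,Y) / (s_X · s_Y) = -233.14 / (17.34 × 14.51)
  = -233.14 / 251.6034 ≈ -0.9266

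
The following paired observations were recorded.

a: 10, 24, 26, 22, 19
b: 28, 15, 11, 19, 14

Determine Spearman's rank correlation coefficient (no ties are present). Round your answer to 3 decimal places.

-0.700

Rank a: 1, 4, 5, 3, 2
Rank b: 5, 3, 1, 4, 2
d = rank(a) − rank(b): -4, 1, 4, -1, 0; Σd² = 34
ρ = 1 − 6Σd² / [n(n²−1)] = 1 − 6×34 / (5×24) = 1 − 204/120 ≈ -0.700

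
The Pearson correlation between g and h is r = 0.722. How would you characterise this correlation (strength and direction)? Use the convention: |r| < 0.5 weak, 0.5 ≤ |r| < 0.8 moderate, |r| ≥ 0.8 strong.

r = 0.722 > 0 so the relationship is positive.
|r| = 0.722, which falls in the moderate range.

moderate positive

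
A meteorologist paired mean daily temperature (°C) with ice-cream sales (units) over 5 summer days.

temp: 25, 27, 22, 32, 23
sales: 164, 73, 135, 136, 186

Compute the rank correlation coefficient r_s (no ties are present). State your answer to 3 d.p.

-0.200

Rank temp: 3, 4, 1, 5, 2
Rank sales: 4, 1, 2, 3, 5
d = rank(temp) − rank(sales): -1, 3, -1, 2, -3; Σd² = 24
ρ = 1 − 6Σd² / [n(n²−1)] = 1 − 6×24 / (5×24) = 1 − 144/120 ≈ -0.200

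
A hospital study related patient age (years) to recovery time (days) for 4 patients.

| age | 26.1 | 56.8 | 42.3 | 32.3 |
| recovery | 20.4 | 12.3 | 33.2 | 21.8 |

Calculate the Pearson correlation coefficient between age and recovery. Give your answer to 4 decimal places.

n = 4, Σx = 157.5, Σy = 87.7, Σx² = 6740.03, Σy² = 2144.93, Σxy = 3339.58
nΣxy − ΣxΣy = 13358.32 − 13812.75 = -454.43
nΣx² − (Σx)² = 26960.12 − 24806.25 = 2153.87; nΣy² − (Σy)² = 8579.72 − 7691.29 = 888.43
r = -454.43 / √(2153.87 × 888.43) = -454.43 / 1383.3158 ≈ -0.3285

-0.3285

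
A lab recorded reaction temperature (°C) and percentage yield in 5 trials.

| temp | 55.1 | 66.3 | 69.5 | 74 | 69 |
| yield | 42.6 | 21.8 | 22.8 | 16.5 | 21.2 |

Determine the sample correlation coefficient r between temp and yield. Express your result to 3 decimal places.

-0.973

n = 5, Σx = 333.9, Σy = 124.9, Σx² = 22498.95, Σy² = 3531.53, Σxy = 8061
nΣxy − ΣxΣy = 40305 − 41704.11 = -1399.11
nΣx² − (Σx)² = 112494.75 − 111489.21 = 1005.54; nΣy² − (Σy)² = 17657.65 − 15600.01 = 2057.64
r = -1399.11 / √(1005.54 × 2057.64) = -1399.11 / 1438.4156 ≈ -0.973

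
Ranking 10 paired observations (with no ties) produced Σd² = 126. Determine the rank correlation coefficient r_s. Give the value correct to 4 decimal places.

ρ = 1 − 6Σd² / [n(n²−1)] = 1 − 6×126 / (10×99)
  = 1 − 756/990 = 1 − 0.76364 ≈ 0.2364

0.2364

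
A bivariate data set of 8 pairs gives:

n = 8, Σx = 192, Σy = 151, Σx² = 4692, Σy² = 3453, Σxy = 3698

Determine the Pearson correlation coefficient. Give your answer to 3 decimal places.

0.329

r = (nΣxy − ΣxΣy) / √[(nΣx² − (Σx)²)(nΣy² − (Σy)²)]
Numerator: 8×3698 − 192×151 = 592
Denominator: √[(37536 − 36864)(27624 − 22801)] = √[672 × 4823] = 1800.2933
r = 592 / 1800.2933 ≈ 0.329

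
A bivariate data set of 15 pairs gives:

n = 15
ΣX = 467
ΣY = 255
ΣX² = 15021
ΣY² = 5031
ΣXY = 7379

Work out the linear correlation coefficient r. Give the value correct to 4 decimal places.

-0.9671

r = (nΣXY − ΣXΣY) / √[(nΣX² − (ΣX)²)(nΣY² − (ΣY)²)]
Numerator: 15×7379 − 467×255 = -8400
Denominator: √[(225315 − 218089)(75465 − 65025)] = √[7226 × 10440] = 8685.5881
r = -8400 / 8685.5881 ≈ -0.9671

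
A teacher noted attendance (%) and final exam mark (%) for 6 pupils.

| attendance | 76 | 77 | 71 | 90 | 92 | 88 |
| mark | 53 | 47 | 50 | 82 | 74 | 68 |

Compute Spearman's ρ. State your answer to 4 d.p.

0.7714

Rank attendance: 2, 3, 1, 5, 6, 4
Rank mark: 3, 1, 2, 6, 5, 4
d = rank(attendance) − rank(mark): -1, 2, -1, -1, 1, 0; Σd² = 8
ρ = 1 − 6Σd² / [n(n²−1)] = 1 − 6×8 / (6×35) = 1 − 48/210 ≈ 0.7714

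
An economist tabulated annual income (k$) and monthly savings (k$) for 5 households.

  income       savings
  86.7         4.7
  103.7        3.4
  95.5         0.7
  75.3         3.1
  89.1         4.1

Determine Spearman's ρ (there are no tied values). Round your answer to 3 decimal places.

Rank income: 2, 5, 4, 1, 3
Rank savings: 5, 3, 1, 2, 4
d = rank(income) − rank(savings): -3, 2, 3, -1, -1; Σd² = 24
ρ = 1 − 6Σd² / [n(n²−1)] = 1 − 6×24 / (5×24) = 1 − 144/120 ≈ -0.200

-0.200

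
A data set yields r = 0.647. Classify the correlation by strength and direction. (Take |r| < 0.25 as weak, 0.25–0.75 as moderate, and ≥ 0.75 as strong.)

r = 0.647 > 0 so the relationship is positive.
|r| = 0.647, which falls in the moderate range.

moderate positive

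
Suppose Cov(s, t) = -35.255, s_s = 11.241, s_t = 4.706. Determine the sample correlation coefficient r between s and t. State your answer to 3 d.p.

r = Cov(s,t) / (s_s · s_t) = -35.255 / (11.241 × 4.706)
  = -35.255 / 52.9001 ≈ -0.666

-0.666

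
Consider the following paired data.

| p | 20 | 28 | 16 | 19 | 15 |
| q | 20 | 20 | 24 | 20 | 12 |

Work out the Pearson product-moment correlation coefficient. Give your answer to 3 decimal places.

0.249

n = 5, Σp = 98, Σq = 96, Σp² = 2026, Σq² = 1920, Σpq = 1904
nΣpq − ΣpΣq = 9520 − 9408 = 112
nΣp² − (Σp)² = 10130 − 9604 = 526; nΣq² − (Σq)² = 9600 − 9216 = 384
r = 112 / √(526 × 384) = 112 / 449.4263 ≈ 0.249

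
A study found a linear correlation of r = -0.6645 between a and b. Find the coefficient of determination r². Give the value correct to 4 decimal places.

r² = (-0.6645)² = 0.4416

0.4416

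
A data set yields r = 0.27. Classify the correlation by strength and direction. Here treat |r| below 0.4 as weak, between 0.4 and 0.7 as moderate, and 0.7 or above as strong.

r = 0.27 > 0 so the relationship is positive.
|r| = 0.27, which falls in the weak range.

weak positive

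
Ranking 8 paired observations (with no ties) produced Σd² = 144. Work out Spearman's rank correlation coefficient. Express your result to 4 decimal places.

-0.7143

ρ = 1 − 6Σd² / [n(n²−1)] = 1 − 6×144 / (8×63)
  = 1 − 864/504 = 1 − 1.71429 ≈ -0.7143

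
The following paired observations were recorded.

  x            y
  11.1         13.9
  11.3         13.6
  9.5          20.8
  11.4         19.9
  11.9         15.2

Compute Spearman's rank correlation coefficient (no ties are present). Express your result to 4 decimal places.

Rank x: 2, 3, 1, 4, 5
Rank y: 2, 1, 5, 4, 3
d = rank(x) − rank(y): 0, 2, -4, 0, 2; Σd² = 24
ρ = 1 − 6Σd² / [n(n²−1)] = 1 − 6×24 / (5×24) = 1 − 144/120 ≈ -0.2000

-0.2000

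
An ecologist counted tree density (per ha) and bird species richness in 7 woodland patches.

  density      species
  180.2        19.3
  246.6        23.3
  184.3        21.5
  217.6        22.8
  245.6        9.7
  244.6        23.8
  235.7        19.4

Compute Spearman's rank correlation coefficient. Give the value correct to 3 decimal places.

0.286

Rank density: 1, 7, 2, 3, 6, 5, 4
Rank species: 2, 6, 4, 5, 1, 7, 3
d = rank(density) − rank(species): -1, 1, -2, -2, 5, -2, 1; Σd² = 40
ρ = 1 − 6Σd² / [n(n²−1)] = 1 − 6×40 / (7×48) = 1 − 240/336 ≈ 0.286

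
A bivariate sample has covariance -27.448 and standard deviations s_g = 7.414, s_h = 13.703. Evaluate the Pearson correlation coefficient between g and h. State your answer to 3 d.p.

-0.270

r = Cov(g,h) / (s_g · s_h) = -27.448 / (7.414 × 13.703)
  = -27.448 / 101.5940 ≈ -0.270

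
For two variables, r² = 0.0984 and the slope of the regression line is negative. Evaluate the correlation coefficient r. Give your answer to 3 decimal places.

|r| = √0.0984 = 0.314
The association is negative, so r = −0.314.

-0.314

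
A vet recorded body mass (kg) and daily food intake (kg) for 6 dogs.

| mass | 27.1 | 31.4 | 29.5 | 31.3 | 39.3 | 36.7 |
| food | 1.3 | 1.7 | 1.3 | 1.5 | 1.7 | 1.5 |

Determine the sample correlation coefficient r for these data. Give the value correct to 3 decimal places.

0.689

n = 6, Σx = 195.3, Σy = 9, Σx² = 6461.69, Σy² = 13.66, Σxy = 295.77
nΣxy − ΣxΣy = 1774.62 − 1757.7 = 16.92
nΣx² − (Σx)² = 38770.14 − 38142.09 = 628.05; nΣy² − (Σy)² = 81.96 − 81 = 0.96
r = 16.92 / √(628.05 × 0.96) = 16.92 / 24.5546 ≈ 0.689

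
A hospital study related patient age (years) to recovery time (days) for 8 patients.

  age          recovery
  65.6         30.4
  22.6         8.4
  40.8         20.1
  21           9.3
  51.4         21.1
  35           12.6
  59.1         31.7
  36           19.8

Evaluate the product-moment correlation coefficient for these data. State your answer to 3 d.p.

n = 8, Σx = 331.5, Σy = 153.4, Σx² = 15575.53, Σy² = 3486.12, Σxy = 7311.27
nΣxy − ΣxΣy = 58490.16 − 50852.1 = 7638.06
nΣx² − (Σx)² = 124604.24 − 109892.25 = 14711.99; nΣy² − (Σy)² = 27888.96 − 23531.56 = 4357.4
r = 7638.06 / √(14711.99 × 4357.4) = 7638.06 / 8006.6238 ≈ 0.954

0.954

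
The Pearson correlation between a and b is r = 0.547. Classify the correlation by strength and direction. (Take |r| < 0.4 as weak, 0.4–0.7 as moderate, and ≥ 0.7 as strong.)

moderate positive

r = 0.547 > 0 so the relationship is positive.
|r| = 0.547, which falls in the moderate range.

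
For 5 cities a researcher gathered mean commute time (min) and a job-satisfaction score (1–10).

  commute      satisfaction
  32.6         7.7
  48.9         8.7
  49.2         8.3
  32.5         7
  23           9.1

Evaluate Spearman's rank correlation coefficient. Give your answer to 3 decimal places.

-0.100

Rank commute: 3, 4, 5, 2, 1
Rank satisfaction: 2, 4, 3, 1, 5
d = rank(commute) − rank(satisfaction): 1, 0, 2, 1, -4; Σd² = 22
ρ = 1 − 6Σd² / [n(n²−1)] = 1 − 6×22 / (5×24) = 1 − 132/120 ≈ -0.100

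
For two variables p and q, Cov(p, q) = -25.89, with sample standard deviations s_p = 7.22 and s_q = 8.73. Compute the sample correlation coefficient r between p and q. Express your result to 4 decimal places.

-0.4108

r = Cov(p,q) / (s_p · s_q) = -25.89 / (7.22 × 8.73)
  = -25.89 / 63.0306 ≈ -0.4108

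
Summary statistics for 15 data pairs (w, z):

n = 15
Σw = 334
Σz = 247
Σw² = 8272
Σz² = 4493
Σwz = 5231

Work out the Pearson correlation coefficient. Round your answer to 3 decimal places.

r = (nΣwz − ΣwΣz) / √[(nΣw² − (Σw)²)(nΣz² − (Σz)²)]
Numerator: 15×5231 − 334×247 = -4033
Denominator: √[(124080 − 111556)(67395 − 61009)] = √[12524 × 6386] = 8943.0567
r = -4033 / 8943.0567 ≈ -0.451

-0.451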